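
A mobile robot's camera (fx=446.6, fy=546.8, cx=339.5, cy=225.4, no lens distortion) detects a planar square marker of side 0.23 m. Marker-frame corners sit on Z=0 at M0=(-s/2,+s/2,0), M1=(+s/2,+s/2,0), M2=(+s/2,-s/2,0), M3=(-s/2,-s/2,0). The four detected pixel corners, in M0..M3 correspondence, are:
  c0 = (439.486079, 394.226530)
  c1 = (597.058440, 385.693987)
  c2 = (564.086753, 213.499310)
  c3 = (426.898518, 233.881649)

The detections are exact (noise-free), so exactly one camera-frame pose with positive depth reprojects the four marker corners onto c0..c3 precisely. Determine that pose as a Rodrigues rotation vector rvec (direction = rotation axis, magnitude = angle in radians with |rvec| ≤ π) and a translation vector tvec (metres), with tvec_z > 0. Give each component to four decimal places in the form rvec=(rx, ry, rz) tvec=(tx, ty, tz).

rvec=(-0.4107, 0.2906, -0.0710) tvec=(0.2706, 0.1033, 0.7386)

Intrinsics K: fx=446.6, fy=546.8, cx=339.5, cy=225.4
Marker side s = 0.23 m; corners in marker frame (Z=0):
  M0 = (-0.1150, +0.1150, 0)
  M1 = (+0.1150, +0.1150, 0)
  M2 = (+0.1150, -0.1150, 0)
  M3 = (-0.1150, -0.1150, 0)
Detected image corners:
  c0 = (439.486079, 394.226530) px
  c1 = (597.058440, 385.693987) px
  c2 = (564.086753, 213.499310) px
  c3 = (426.898518, 233.881649) px
Planar DLT: solve 8×8 A·h = b for H (H[2,2]=1):
  H  [+456.86721 -179.59456 +503.13883]
  H  [-174.11986 +554.29198 +301.90131]
  H  [-0.35735 -0.54611 +1.00000]
B = K⁻¹H; ‖b₁‖=1.353913, ‖b₂‖=1.353913; λ = 2/(‖b₁‖+‖b₂‖) = 0.738600, sign → tz>0 ⇒ λ=+0.738600
r₁ = λ·B[:,0] = (+0.95622,-0.12640,-0.26394); r₂ = λ·B[:,1] = (+0.00961,+0.91499,-0.40336)
r₃ = r₁×r₂ = (+0.29248,+0.38316,+0.87615); SVD([r₁ r₂ r₃]) → R = UVᵀ:
  R  [+0.95622 +0.00961 +0.29248]
  R  [-0.12640 +0.91499 +0.38316]
  R  [-0.26394 -0.40336 +0.87615]
t = (+0.27063, +0.10334, +0.73860) m
tr R = 2.747363; θ = arccos((tr R − 1)/2) = 0.508077 rad = 29.111°
axis k = ((R−Rᵀ)₃₂, (R−Rᵀ)₁₃, (R−Rᵀ)₂₁) / (2 sinθ) = (-0.808352, +0.571863, -0.139781)
rvec = θ·k = (-0.410705, +0.290551, -0.071020)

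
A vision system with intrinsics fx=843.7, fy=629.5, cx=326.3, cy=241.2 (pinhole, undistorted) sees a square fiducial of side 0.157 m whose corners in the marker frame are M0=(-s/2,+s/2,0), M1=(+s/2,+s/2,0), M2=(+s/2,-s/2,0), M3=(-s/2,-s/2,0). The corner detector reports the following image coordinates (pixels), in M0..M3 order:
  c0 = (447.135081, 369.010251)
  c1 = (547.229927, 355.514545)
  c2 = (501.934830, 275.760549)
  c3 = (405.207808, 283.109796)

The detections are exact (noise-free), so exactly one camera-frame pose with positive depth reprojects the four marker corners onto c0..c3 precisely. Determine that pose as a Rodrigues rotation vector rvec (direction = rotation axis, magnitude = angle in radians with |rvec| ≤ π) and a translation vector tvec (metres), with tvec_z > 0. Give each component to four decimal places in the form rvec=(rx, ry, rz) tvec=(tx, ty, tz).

rvec=(-0.5221, -0.4492, -0.1830) tvec=(0.1931, 0.1348, 1.0859)

Intrinsics K: fx=843.7, fy=629.5, cx=326.3, cy=241.2
Marker side s = 0.157 m; corners in marker frame (Z=0):
  M0 = (-0.0785, +0.0785, 0)
  M1 = (+0.0785, +0.0785, 0)
  M2 = (+0.0785, -0.0785, 0)
  M3 = (-0.0785, -0.0785, 0)
Detected image corners:
  c0 = (447.135081, 369.010251) px
  c1 = (547.229927, 355.514545) px
  c2 = (501.934830, 275.760549) px
  c3 = (405.207808, 283.109796) px
Planar DLT: solve 8×8 A·h = b for H (H[2,2]=1):
  H  [+826.95556 +85.67175 +476.31284]
  H  [+69.54476 +397.01477 +319.36008]
  H  [+0.42172 -0.40486 +1.00000]
B = K⁻¹H; ‖b₁‖=0.920889, ‖b₂‖=0.920889; λ = 2/(‖b₁‖+‖b₂‖) = 1.085907, sign → tz>0 ⇒ λ=+1.085907
r₁ = λ·B[:,0] = (+0.88725,-0.05550,+0.45795); r₂ = λ·B[:,1] = (+0.28030,+0.85332,-0.43964)
r₃ = r₁×r₂ = (-0.36637,+0.51843,+0.77266); SVD([r₁ r₂ r₃]) → R = UVᵀ:
  R  [+0.88725 +0.28030 -0.36637]
  R  [-0.05550 +0.85332 +0.51843]
  R  [+0.45795 -0.43964 +0.77266]
t = (+0.19308, +0.13483, +1.08591) m
tr R = 2.513219; θ = arccos((tr R − 1)/2) = 0.712684 rad = 40.834°
axis k = ((R−Rᵀ)₃₂, (R−Rᵀ)₁₃, (R−Rᵀ)₂₁) / (2 sinθ) = (-0.732621, -0.630343, -0.256778)
rvec = θ·k = (-0.522127, -0.449235, -0.183002)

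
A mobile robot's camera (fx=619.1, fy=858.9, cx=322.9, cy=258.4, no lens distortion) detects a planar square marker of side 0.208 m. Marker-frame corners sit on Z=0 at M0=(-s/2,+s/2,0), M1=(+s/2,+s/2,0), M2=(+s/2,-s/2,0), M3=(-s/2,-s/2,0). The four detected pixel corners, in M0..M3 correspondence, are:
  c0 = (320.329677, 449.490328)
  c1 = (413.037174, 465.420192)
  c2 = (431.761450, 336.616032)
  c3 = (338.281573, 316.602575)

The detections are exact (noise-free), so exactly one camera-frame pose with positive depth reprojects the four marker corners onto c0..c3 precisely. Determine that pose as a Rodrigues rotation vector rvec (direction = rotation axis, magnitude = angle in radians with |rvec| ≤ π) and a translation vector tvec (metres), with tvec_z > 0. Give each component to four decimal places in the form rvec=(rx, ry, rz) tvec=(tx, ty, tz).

Intrinsics K: fx=619.1, fy=858.9, cx=322.9, cy=258.4
Marker side s = 0.208 m; corners in marker frame (Z=0):
  M0 = (-0.1040, +0.1040, 0)
  M1 = (+0.1040, +0.1040, 0)
  M2 = (+0.1040, -0.1040, 0)
  M3 = (-0.1040, -0.1040, 0)
Detected image corners:
  c0 = (320.329677, 449.490328) px
  c1 = (413.037174, 465.420192) px
  c2 = (431.761450, 336.616032) px
  c3 = (338.281573, 316.602575) px
Planar DLT: solve 8×8 A·h = b for H (H[2,2]=1):
  H  [+500.45664 -62.77758 +376.46938]
  H  [+141.51451 +655.43088 +392.62388]
  H  [+0.14076 +0.06762 +1.00000]
B = K⁻¹H; ‖b₁‖=0.758252, ‖b₂‖=0.758252; λ = 2/(‖b₁‖+‖b₂‖) = 1.318822, sign → tz>0 ⇒ λ=+1.318822
r₁ = λ·B[:,0] = (+0.96927,+0.16144,+0.18563); r₂ = λ·B[:,1] = (-0.18024,+0.97957,+0.08917)
r₃ = r₁×r₂ = (-0.16745,-0.11989,+0.97856); SVD([r₁ r₂ r₃]) → R = UVᵀ:
  R  [+0.96927 -0.18024 -0.16745]
  R  [+0.16144 +0.97957 -0.11989]
  R  [+0.18563 +0.08917 +0.97856]
t = (+0.11411, +0.20610, +1.31882) m
tr R = 2.927402; θ = arccos((tr R − 1)/2) = 0.270261 rad = 15.485°
axis k = ((R−Rᵀ)₃₂, (R−Rᵀ)₁₃, (R−Rᵀ)₂₁) / (2 sinθ) = (+0.391530, -0.661237, +0.639898)
rvec = θ·k = (+0.105815, -0.178707, +0.172940)

rvec=(0.1058, -0.1787, 0.1729) tvec=(0.1141, 0.2061, 1.3188)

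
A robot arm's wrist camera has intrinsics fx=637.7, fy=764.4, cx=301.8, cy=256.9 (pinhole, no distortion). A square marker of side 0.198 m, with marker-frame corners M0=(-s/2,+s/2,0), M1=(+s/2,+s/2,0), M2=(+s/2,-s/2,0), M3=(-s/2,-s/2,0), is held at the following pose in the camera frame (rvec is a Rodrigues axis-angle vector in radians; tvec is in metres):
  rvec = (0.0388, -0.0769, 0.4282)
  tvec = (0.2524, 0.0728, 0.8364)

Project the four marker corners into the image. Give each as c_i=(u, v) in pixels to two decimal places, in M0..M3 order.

c0=(395.05, 369.10) c1=(528.48, 440.81) c2=(592.00, 278.42) c3=(459.14, 203.13)

Intrinsics K: fx=637.7, fy=764.4, cx=301.8, cy=256.9
Marker side s = 0.198 m; corners in marker frame (Z=0):
  M0 = (-0.0990, +0.0990, 0)
  M1 = (+0.0990, +0.0990, 0)
  M2 = (+0.0990, -0.0990, 0)
  M3 = (-0.0990, -0.0990, 0)
rvec = (0.0388, -0.0769, 0.4282), |rvec| = θ = 0.43678 rad = 25.025°
Rodrigues: sinθ=0.42302, 1−cosθ=0.09388; R = I + sinθ·[k]× + (1−cosθ)·[k]×²:
    [+0.90686 -0.41618 -0.06630]
    [+0.41325 +0.90903 -0.05378]
    [+0.08265 +0.02137 +0.99635]
t = (0.2524, 0.0728, 0.8364) m
M0: Pc = R·M0+t = (+0.12142, +0.12188, +0.83033); u = 637.7·(+0.12142)/0.83033 + 301.8 = 395.0502, v = 764.4·(+0.12188)/0.83033 + 256.9 = 369.1044
M1: Pc = R·M1+t = (+0.30098, +0.20371, +0.84670); u = 637.7·(+0.30098)/0.84670 + 301.8 = 528.4841, v = 764.4·(+0.20371)/0.84670 + 256.9 = 440.8052
M2: Pc = R·M2+t = (+0.38338, +0.02372, +0.84247); u = 637.7·(+0.38338)/0.84247 + 301.8 = 591.9981, v = 764.4·(+0.02372)/0.84247 + 256.9 = 278.4196
M3: Pc = R·M3+t = (+0.20382, -0.05811, +0.82610); u = 637.7·(+0.20382)/0.82610 + 301.8 = 459.1389, v = 764.4·(-0.05811)/0.82610 + 256.9 = 203.1346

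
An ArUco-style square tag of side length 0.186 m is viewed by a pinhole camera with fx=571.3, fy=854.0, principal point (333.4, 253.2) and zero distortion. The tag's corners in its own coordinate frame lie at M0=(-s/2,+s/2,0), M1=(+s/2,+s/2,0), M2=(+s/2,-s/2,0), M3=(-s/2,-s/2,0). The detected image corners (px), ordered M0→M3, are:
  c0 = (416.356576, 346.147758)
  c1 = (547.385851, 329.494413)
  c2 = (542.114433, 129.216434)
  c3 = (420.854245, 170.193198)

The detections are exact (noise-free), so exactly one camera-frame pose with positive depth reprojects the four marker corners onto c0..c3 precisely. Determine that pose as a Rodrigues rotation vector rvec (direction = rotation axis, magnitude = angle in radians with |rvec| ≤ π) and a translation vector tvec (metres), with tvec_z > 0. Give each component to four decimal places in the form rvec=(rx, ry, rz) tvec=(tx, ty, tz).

Intrinsics K: fx=571.3, fy=854.0, cx=333.4, cy=253.2
Marker side s = 0.186 m; corners in marker frame (Z=0):
  M0 = (-0.0930, +0.0930, 0)
  M1 = (+0.0930, +0.0930, 0)
  M2 = (+0.0930, -0.0930, 0)
  M3 = (-0.0930, -0.0930, 0)
Detected image corners:
  c0 = (416.356576, 346.147758) px
  c1 = (547.385851, 329.494413) px
  c2 = (542.114433, 129.216434) px
  c3 = (420.854245, 170.193198) px
Planar DLT: solve 8×8 A·h = b for H (H[2,2]=1):
  H  [+311.79437 -199.20477 +477.22069]
  H  [-342.35144 +905.83826 +241.15763]
  H  [-0.75858 -0.41404 +1.00000]
B = K⁻¹H; ‖b₁‖=1.258356, ‖b₂‖=1.258356; λ = 2/(‖b₁‖+‖b₂‖) = 0.794688, sign → tz>0 ⇒ λ=+0.794688
r₁ = λ·B[:,0] = (+0.78551,-0.13984,-0.60284); r₂ = λ·B[:,1] = (-0.08508,+0.94048,-0.32903)
r₃ = r₁×r₂ = (+0.61297,+0.30975,+0.72686); SVD([r₁ r₂ r₃]) → R = UVᵀ:
  R  [+0.78551 -0.08508 +0.61297]
  R  [-0.13984 +0.94048 +0.30975]
  R  [-0.60284 -0.32903 +0.72686]
t = (+0.20006, -0.01121, +0.79469) m
tr R = 2.452856; θ = arccos((tr R − 1)/2) = 0.757686 rad = 43.412°
axis k = ((R−Rᵀ)₃₂, (R−Rᵀ)₁₃, (R−Rᵀ)₂₁) / (2 sinθ) = (-0.464739, +0.884551, -0.039840)
rvec = θ·k = (-0.352127, +0.670212, -0.030186)

rvec=(-0.3521, 0.6702, -0.0302) tvec=(0.2001, -0.0112, 0.7947)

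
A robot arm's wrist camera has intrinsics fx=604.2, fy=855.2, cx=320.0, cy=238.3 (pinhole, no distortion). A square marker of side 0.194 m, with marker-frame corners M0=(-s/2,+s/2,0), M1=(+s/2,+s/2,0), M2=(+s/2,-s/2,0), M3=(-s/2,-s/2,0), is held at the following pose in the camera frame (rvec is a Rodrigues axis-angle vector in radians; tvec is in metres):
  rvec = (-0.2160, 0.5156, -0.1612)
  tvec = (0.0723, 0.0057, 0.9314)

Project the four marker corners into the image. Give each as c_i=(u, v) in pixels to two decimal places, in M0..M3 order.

Intrinsics K: fx=604.2, fy=855.2, cx=320.0, cy=238.3
Marker side s = 0.194 m; corners in marker frame (Z=0):
  M0 = (-0.0970, +0.0970, 0)
  M1 = (+0.0970, +0.0970, 0)
  M2 = (+0.0970, -0.0970, 0)
  M3 = (-0.0970, -0.0970, 0)
rvec = (-0.2160, 0.5156, -0.1612), |rvec| = θ = 0.58179 rad = 33.334°
Rodrigues: sinθ=0.54952, 1−cosθ=0.16452; R = I + sinθ·[k]× + (1−cosθ)·[k]×²:
    [+0.85816 +0.09813 +0.50393]
    [-0.20639 +0.96469 +0.16362]
    [-0.47008 -0.24442 +0.84811]
t = (0.0723, 0.0057, 0.9314) m
M0: Pc = R·M0+t = (-0.00142, +0.11930, +0.95329); u = 604.2·(-0.00142)/0.95329 + 320.0 = 319.0983, v = 855.2·(+0.11930)/0.95329 + 238.3 = 345.3201
M1: Pc = R·M1+t = (+0.16506, +0.07926, +0.86209); u = 604.2·(+0.16506)/0.86209 + 320.0 = 435.6821, v = 855.2·(+0.07926)/0.86209 + 238.3 = 316.9215
M2: Pc = R·M2+t = (+0.14602, -0.10790, +0.90951); u = 604.2·(+0.14602)/0.90951 + 320.0 = 417.0048, v = 855.2·(-0.10790)/0.90951 + 238.3 = 136.8479
M3: Pc = R·M3+t = (-0.02046, -0.06786, +1.00071); u = 604.2·(-0.02046)/1.00071 + 320.0 = 307.6472, v = 855.2·(-0.06786)/1.00071 + 238.3 = 180.3111

c0=(319.10, 345.32) c1=(435.68, 316.92) c2=(417.00, 136.85) c3=(307.65, 180.31)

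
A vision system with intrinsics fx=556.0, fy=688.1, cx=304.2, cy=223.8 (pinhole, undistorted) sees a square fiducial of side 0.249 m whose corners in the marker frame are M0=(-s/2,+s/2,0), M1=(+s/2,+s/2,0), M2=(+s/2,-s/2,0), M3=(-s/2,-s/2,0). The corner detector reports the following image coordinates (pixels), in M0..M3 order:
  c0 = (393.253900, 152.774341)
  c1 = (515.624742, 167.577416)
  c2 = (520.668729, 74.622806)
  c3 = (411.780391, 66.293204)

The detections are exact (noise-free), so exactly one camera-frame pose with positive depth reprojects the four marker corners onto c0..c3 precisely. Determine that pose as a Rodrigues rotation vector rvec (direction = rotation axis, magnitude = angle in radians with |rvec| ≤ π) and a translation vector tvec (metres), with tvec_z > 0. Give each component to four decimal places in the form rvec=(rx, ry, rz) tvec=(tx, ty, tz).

rvec=(-0.6994, 0.2277, 0.2235) tvec=(0.3448, -0.2004, 1.2380)

Intrinsics K: fx=556.0, fy=688.1, cx=304.2, cy=223.8
Marker side s = 0.249 m; corners in marker frame (Z=0):
  M0 = (-0.1245, +0.1245, 0)
  M1 = (+0.1245, +0.1245, 0)
  M2 = (+0.1245, -0.1245, 0)
  M3 = (-0.1245, -0.1245, 0)
Detected image corners:
  c0 = (393.253900, 152.774341) px
  c1 = (515.624742, 167.577416) px
  c2 = (520.668729, 74.622806) px
  c3 = (411.780391, 66.293204) px
Planar DLT: solve 8×8 A·h = b for H (H[2,2]=1):
  H  [+358.48728 -274.27966 +459.06259]
  H  [+19.54489 +303.28480 +112.40973]
  H  [-0.22643 -0.49135 +1.00000]
B = K⁻¹H; ‖b₁‖=0.807775, ‖b₂‖=0.807775; λ = 2/(‖b₁‖+‖b₂‖) = 1.237969, sign → tz>0 ⇒ λ=+1.237969
r₁ = λ·B[:,0] = (+0.95156,+0.12633,-0.28031); r₂ = λ·B[:,1] = (-0.27790,+0.74348,-0.60828)
r₃ = r₁×r₂ = (+0.13156,+0.65671,+0.74258); SVD([r₁ r₂ r₃]) → R = UVᵀ:
  R  [+0.95156 -0.27790 +0.13156]
  R  [+0.12633 +0.74348 +0.65671]
  R  [-0.28031 -0.60828 +0.74258]
t = (+0.34481, -0.20040, +1.23797) m
tr R = 2.437618; θ = arccos((tr R − 1)/2) = 0.768709 rad = 44.044°
axis k = ((R−Rᵀ)₃₂, (R−Rᵀ)₁₃, (R−Rᵀ)₂₁) / (2 sinθ) = (-0.909797, +0.296223, +0.290726)
rvec = θ·k = (-0.699369, +0.227709, +0.223483)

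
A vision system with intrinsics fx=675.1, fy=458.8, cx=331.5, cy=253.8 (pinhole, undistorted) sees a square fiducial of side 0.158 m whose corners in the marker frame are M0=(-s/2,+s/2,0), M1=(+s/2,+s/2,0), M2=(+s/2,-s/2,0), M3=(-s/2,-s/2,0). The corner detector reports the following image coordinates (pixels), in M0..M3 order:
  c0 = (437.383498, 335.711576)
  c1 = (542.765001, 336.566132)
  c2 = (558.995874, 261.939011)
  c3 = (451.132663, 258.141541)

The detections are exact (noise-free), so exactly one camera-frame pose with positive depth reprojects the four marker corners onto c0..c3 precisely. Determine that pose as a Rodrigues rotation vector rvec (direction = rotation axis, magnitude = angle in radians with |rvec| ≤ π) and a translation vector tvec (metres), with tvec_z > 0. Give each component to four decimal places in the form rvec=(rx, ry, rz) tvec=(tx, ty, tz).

rvec=(0.1766, -0.2170, 0.0705) tvec=(0.2277, 0.0900, 0.9205)

Intrinsics K: fx=675.1, fy=458.8, cx=331.5, cy=253.8
Marker side s = 0.158 m; corners in marker frame (Z=0):
  M0 = (-0.0790, +0.0790, 0)
  M1 = (+0.0790, +0.0790, 0)
  M2 = (+0.0790, -0.0790, 0)
  M3 = (-0.0790, -0.0790, 0)
Detected image corners:
  c0 = (437.383498, 335.711576) px
  c1 = (542.765001, 336.566132) px
  c2 = (558.995874, 261.939011) px
  c3 = (451.132663, 258.141541) px
Planar DLT: solve 8×8 A·h = b for H (H[2,2]=1):
  H  [+793.74685 -4.98785 +498.46966]
  H  [+85.90078 +535.39924 +298.65546]
  H  [+0.23923 +0.18095 +1.00000]
B = K⁻¹H; ‖b₁‖=1.086366, ‖b₂‖=1.086366; λ = 2/(‖b₁‖+‖b₂‖) = 0.920500, sign → tz>0 ⇒ λ=+0.920500
r₁ = λ·B[:,0] = (+0.97414,+0.05053,+0.22021); r₂ = λ·B[:,1] = (-0.08859,+0.98204,+0.16656)
r₃ = r₁×r₂ = (-0.20784,-0.18176,+0.96113); SVD([r₁ r₂ r₃]) → R = UVᵀ:
  R  [+0.97414 -0.08859 -0.20784]
  R  [+0.05053 +0.98204 -0.18176]
  R  [+0.22021 +0.16656 +0.96113]
t = (+0.22766, +0.08999, +0.92050) m
tr R = 2.917312; θ = arccos((tr R − 1)/2) = 0.288556 rad = 16.533°
axis k = ((R−Rᵀ)₃₂, (R−Rᵀ)₁₃, (R−Rᵀ)₂₁) / (2 sinθ) = (+0.612028, -0.752113, +0.244435)
rvec = θ·k = (+0.176604, -0.217026, +0.070533)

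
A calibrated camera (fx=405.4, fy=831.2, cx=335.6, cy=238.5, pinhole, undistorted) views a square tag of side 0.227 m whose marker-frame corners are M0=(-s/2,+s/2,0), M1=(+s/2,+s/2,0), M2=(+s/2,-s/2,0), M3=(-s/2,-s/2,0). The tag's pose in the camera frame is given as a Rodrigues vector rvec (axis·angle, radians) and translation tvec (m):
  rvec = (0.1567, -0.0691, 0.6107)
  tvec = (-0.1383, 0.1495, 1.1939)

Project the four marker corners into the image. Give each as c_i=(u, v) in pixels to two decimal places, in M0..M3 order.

c0=(235.09, 361.57) c1=(298.78, 446.41) c2=(342.34, 323.54) c3=(278.03, 233.98)

Intrinsics K: fx=405.4, fy=831.2, cx=335.6, cy=238.5
Marker side s = 0.227 m; corners in marker frame (Z=0):
  M0 = (-0.1135, +0.1135, 0)
  M1 = (+0.1135, +0.1135, 0)
  M2 = (+0.1135, -0.1135, 0)
  M3 = (-0.1135, -0.1135, 0)
rvec = (0.1567, -0.0691, 0.6107), |rvec| = θ = 0.63426 rad = 36.340°
Rodrigues: sinθ=0.59258, 1−cosθ=0.19449; R = I + sinθ·[k]× + (1−cosθ)·[k]×²:
    [+0.81738 -0.57580 -0.01829]
    [+0.56534 +0.80782 -0.16680]
    [+0.11082 +0.12600 +0.98582]
t = (-0.1383, 0.1495, 1.1939) m
M0: Pc = R·M0+t = (-0.29643, +0.17702, +1.19562); u = 405.4·(-0.29643)/1.19562 + 335.6 = 235.0905, v = 831.2·(+0.17702)/1.19562 + 238.5 = 361.5662
M1: Pc = R·M1+t = (-0.11088, +0.30535, +1.22078); u = 405.4·(-0.11088)/1.22078 + 335.6 = 298.7783, v = 831.2·(+0.30535)/1.22078 + 238.5 = 446.4076
M2: Pc = R·M2+t = (+0.01983, +0.12198, +1.19218); u = 405.4·(+0.01983)/1.19218 + 335.6 = 342.3421, v = 831.2·(+0.12198)/1.19218 + 238.5 = 323.5445
M3: Pc = R·M3+t = (-0.16572, -0.00635, +1.16702); u = 405.4·(-0.16572)/1.16702 + 335.6 = 278.0324, v = 831.2·(-0.00635)/1.16702 + 238.5 = 233.9751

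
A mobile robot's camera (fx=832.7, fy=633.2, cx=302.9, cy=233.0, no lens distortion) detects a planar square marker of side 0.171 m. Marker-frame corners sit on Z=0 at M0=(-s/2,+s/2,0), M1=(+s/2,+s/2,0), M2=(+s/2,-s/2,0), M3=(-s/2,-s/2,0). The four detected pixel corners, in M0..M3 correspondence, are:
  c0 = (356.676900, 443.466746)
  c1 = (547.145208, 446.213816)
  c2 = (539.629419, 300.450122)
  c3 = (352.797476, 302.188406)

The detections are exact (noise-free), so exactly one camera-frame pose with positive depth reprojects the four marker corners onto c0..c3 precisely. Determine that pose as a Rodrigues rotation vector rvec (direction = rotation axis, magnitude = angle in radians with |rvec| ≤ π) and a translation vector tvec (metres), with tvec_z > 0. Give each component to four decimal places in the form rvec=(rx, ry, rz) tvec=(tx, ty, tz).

Intrinsics K: fx=832.7, fy=633.2, cx=302.9, cy=233.0
Marker side s = 0.171 m; corners in marker frame (Z=0):
  M0 = (-0.0855, +0.0855, 0)
  M1 = (+0.0855, +0.0855, 0)
  M2 = (+0.0855, -0.0855, 0)
  M3 = (-0.0855, -0.0855, 0)
Detected image corners:
  c0 = (356.676900, 443.466746) px
  c1 = (547.145208, 446.213816) px
  c2 = (539.629419, 300.450122) px
  c3 = (352.797476, 302.188406) px
Planar DLT: solve 8×8 A·h = b for H (H[2,2]=1):
  H  [+1021.21748 -14.99271 +447.56524]
  H  [-65.21466 +799.09991 +372.41802]
  H  [-0.18238 -0.10722 +1.00000]
B = K⁻¹H; ‖b₁‖=1.306032, ‖b₂‖=1.306032; λ = 2/(‖b₁‖+‖b₂‖) = 0.765678, sign → tz>0 ⇒ λ=+0.765678
r₁ = λ·B[:,0] = (+0.98982,-0.02747,-0.13965); r₂ = λ·B[:,1] = (+0.01608,+0.99650,-0.08209)
r₃ = r₁×r₂ = (+0.14141,+0.07901,+0.98679); SVD([r₁ r₂ r₃]) → R = UVᵀ:
  R  [+0.98982 +0.01608 +0.14141]
  R  [-0.02747 +0.99650 +0.07901]
  R  [-0.13965 -0.08209 +0.98679]
t = (+0.13302, +0.16859, +0.76568) m
tr R = 2.973108; θ = arccos((tr R − 1)/2) = 0.164174 rad = 9.406°
axis k = ((R−Rᵀ)₃₂, (R−Rᵀ)₁₃, (R−Rᵀ)₂₁) / (2 sinθ) = (-0.492862, +0.859848, -0.133225)
rvec = θ·k = (-0.080915, +0.141164, -0.021872)

rvec=(-0.0809, 0.1412, -0.0219) tvec=(0.1330, 0.1686, 0.7657)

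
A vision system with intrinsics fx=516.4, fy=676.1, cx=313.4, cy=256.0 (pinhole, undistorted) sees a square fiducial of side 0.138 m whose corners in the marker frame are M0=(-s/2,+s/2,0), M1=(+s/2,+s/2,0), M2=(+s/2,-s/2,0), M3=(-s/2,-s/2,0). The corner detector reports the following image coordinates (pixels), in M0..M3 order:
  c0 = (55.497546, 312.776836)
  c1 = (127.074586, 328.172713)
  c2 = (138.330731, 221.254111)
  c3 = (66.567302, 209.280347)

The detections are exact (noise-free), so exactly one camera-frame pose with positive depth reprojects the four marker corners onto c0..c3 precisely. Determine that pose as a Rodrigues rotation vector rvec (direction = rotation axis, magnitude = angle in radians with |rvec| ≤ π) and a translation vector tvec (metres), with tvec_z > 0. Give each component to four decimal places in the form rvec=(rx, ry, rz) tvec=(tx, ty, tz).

Intrinsics K: fx=516.4, fy=676.1, cx=313.4, cy=256.0
Marker side s = 0.138 m; corners in marker frame (Z=0):
  M0 = (-0.0690, +0.0690, 0)
  M1 = (+0.0690, +0.0690, 0)
  M2 = (+0.0690, -0.0690, 0)
  M3 = (-0.0690, -0.0690, 0)
Detected image corners:
  c0 = (55.497546, 312.776836) px
  c1 = (127.074586, 328.172713) px
  c2 = (138.330731, 221.254111) px
  c3 = (66.567302, 209.280347) px
Planar DLT: solve 8×8 A·h = b for H (H[2,2]=1):
  H  [+496.73885 -82.57641 +96.29711]
  H  [+36.62208 +757.48286 +267.69723]
  H  [-0.23343 -0.01751 +1.00000]
B = K⁻¹H; ‖b₁‖=1.136980, ‖b₂‖=1.136980; λ = 2/(‖b₁‖+‖b₂‖) = 0.879523, sign → tz>0 ⇒ λ=+0.879523
r₁ = λ·B[:,0] = (+0.97063,+0.12538,-0.20530); r₂ = λ·B[:,1] = (-0.13130,+0.99122,-0.01540)
r₃ = r₁×r₂ = (+0.20157,+0.04191,+0.97858); SVD([r₁ r₂ r₃]) → R = UVᵀ:
  R  [+0.97063 -0.13130 +0.20157]
  R  [+0.12538 +0.99122 +0.04191]
  R  [-0.20530 -0.01540 +0.97858]
t = (-0.36977, +0.01522, +0.87952) m
tr R = 2.940435; θ = arccos((tr R − 1)/2) = 0.244670 rad = 14.019°
axis k = ((R−Rᵀ)₃₂, (R−Rᵀ)₁₃, (R−Rᵀ)₂₁) / (2 sinθ) = (-0.118289, +0.839834, +0.529799)
rvec = θ·k = (-0.028942, +0.205482, +0.129626)

rvec=(-0.0289, 0.2055, 0.1296) tvec=(-0.3698, 0.0152, 0.8795)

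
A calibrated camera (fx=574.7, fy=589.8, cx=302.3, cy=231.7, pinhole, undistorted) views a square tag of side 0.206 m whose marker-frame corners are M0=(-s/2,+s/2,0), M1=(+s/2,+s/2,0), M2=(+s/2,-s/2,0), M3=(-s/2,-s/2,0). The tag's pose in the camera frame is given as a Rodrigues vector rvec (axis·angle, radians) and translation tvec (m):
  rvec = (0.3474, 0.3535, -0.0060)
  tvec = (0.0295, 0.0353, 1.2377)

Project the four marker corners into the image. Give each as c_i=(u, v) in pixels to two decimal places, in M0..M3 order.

Intrinsics K: fx=574.7, fy=589.8, cx=302.3, cy=231.7
Marker side s = 0.206 m; corners in marker frame (Z=0):
  M0 = (-0.1030, +0.1030, 0)
  M1 = (+0.1030, +0.1030, 0)
  M2 = (+0.1030, -0.1030, 0)
  M3 = (-0.1030, -0.1030, 0)
rvec = (0.3474, 0.3535, -0.0060), |rvec| = θ = 0.49567 rad = 28.400°
Rodrigues: sinθ=0.47562, 1−cosθ=0.12035; R = I + sinθ·[k]× + (1−cosθ)·[k]×²:
    [+0.93877 +0.06591 +0.33818]
    [+0.05440 +0.94086 -0.33439]
    [-0.34022 +0.33231 +0.87967]
t = (0.0295, 0.0353, 1.2377) m
M0: Pc = R·M0+t = (-0.06040, +0.12661, +1.30697); u = 574.7·(-0.06040)/1.30697 + 302.3 = 275.7391, v = 589.8·(+0.12661)/1.30697 + 231.7 = 288.8338
M1: Pc = R·M1+t = (+0.13298, +0.13781, +1.23688); u = 574.7·(+0.13298)/1.23688 + 302.3 = 364.0883, v = 589.8·(+0.13781)/1.23688 + 231.7 = 297.4147
M2: Pc = R·M2+t = (+0.11940, -0.05601, +1.16843); u = 574.7·(+0.11940)/1.16843 + 302.3 = 361.0298, v = 589.8·(-0.05601)/1.16843 + 231.7 = 203.4293
M3: Pc = R·M3+t = (-0.07398, -0.06721, +1.23852); u = 574.7·(-0.07398)/1.23852 + 302.3 = 267.9704, v = 589.8·(-0.06721)/1.23852 + 231.7 = 199.6926

c0=(275.74, 288.83) c1=(364.09, 297.41) c2=(361.03, 203.43) c3=(267.97, 199.69)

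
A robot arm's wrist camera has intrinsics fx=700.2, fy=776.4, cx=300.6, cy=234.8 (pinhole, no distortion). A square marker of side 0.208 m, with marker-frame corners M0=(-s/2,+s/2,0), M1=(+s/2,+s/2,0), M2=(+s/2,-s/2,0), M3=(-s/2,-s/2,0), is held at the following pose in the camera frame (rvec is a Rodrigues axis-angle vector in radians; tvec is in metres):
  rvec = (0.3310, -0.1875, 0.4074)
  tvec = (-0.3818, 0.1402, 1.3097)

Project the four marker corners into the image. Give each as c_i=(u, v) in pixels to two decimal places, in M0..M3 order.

c0=(23.88, 349.01) c1=(130.49, 386.97) c2=(169.46, 286.64) c3=(59.54, 242.90)

Intrinsics K: fx=700.2, fy=776.4, cx=300.6, cy=234.8
Marker side s = 0.208 m; corners in marker frame (Z=0):
  M0 = (-0.1040, +0.1040, 0)
  M1 = (+0.1040, +0.1040, 0)
  M2 = (+0.1040, -0.1040, 0)
  M3 = (-0.1040, -0.1040, 0)
rvec = (0.3310, -0.1875, 0.4074), |rvec| = θ = 0.55740 rad = 31.937°
Rodrigues: sinθ=0.52898, 1−cosθ=0.15137; R = I + sinθ·[k]× + (1−cosθ)·[k]×²:
    [+0.90201 -0.41687 -0.11224]
    [+0.35639 +0.86576 -0.35134]
    [+0.24364 +0.27691 +0.92950]
t = (-0.3818, 0.1402, 1.3097) m
M0: Pc = R·M0+t = (-0.51896, +0.19317, +1.31316); u = 700.2·(-0.51896)/1.31316 + 300.6 = 23.8798, v = 776.4·(+0.19317)/1.31316 + 234.8 = 349.0135
M1: Pc = R·M1+t = (-0.33134, +0.26730, +1.36384); u = 700.2·(-0.33134)/1.36384 + 300.6 = 130.4861, v = 776.4·(+0.26730)/1.36384 + 234.8 = 386.9699
M2: Pc = R·M2+t = (-0.24464, +0.08723, +1.30624); u = 700.2·(-0.24464)/1.30624 + 300.6 = 169.4643, v = 776.4·(+0.08723)/1.30624 + 234.8 = 286.6450
M3: Pc = R·M3+t = (-0.43226, +0.01310, +1.25556); u = 700.2·(-0.43226)/1.25556 + 300.6 = 59.5408, v = 776.4·(+0.01310)/1.25556 + 234.8 = 242.8980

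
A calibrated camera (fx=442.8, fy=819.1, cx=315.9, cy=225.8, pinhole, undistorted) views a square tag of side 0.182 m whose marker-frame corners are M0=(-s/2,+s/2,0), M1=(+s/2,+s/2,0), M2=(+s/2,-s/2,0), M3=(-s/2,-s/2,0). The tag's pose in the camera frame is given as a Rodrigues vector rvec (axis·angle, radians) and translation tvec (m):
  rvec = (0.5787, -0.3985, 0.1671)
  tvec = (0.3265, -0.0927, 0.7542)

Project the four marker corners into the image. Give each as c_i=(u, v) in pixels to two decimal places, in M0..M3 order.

Intrinsics K: fx=442.8, fy=819.1, cx=315.9, cy=225.8
Marker side s = 0.182 m; corners in marker frame (Z=0):
  M0 = (-0.0910, +0.0910, 0)
  M1 = (+0.0910, +0.0910, 0)
  M2 = (+0.0910, -0.0910, 0)
  M3 = (-0.0910, -0.0910, 0)
rvec = (0.5787, -0.3985, 0.1671), |rvec| = θ = 0.72223 rad = 41.381°
Rodrigues: sinθ=0.66106, 1−cosθ=0.24967; R = I + sinθ·[k]× + (1−cosθ)·[k]×²:
    [+0.91063 -0.26333 -0.31846]
    [+0.04257 +0.82634 -0.56156]
    [+0.41103 +0.49781 +0.76370]
t = (0.3265, -0.0927, 0.7542) m
M0: Pc = R·M0+t = (+0.21967, -0.02138, +0.76210); u = 442.8·(+0.21967)/0.76210 + 315.9 = 443.5346, v = 819.1·(-0.02138)/0.76210 + 225.8 = 202.8246
M1: Pc = R·M1+t = (+0.38540, -0.01363, +0.83691); u = 442.8·(+0.38540)/0.83691 + 315.9 = 519.8144, v = 819.1·(-0.01363)/0.83691 + 225.8 = 212.4606
M2: Pc = R·M2+t = (+0.43333, -0.16402, +0.74630); u = 442.8·(+0.43333)/0.74630 + 315.9 = 573.0053, v = 819.1·(-0.16402)/0.74630 + 225.8 = 45.7771
M3: Pc = R·M3+t = (+0.26760, -0.17177, +0.67149); u = 442.8·(+0.26760)/0.67149 + 315.9 = 492.3591, v = 819.1·(-0.17177)/0.67149 + 225.8 = 16.2715

c0=(443.53, 202.82) c1=(519.81, 212.46) c2=(573.01, 45.78) c3=(492.36, 16.27)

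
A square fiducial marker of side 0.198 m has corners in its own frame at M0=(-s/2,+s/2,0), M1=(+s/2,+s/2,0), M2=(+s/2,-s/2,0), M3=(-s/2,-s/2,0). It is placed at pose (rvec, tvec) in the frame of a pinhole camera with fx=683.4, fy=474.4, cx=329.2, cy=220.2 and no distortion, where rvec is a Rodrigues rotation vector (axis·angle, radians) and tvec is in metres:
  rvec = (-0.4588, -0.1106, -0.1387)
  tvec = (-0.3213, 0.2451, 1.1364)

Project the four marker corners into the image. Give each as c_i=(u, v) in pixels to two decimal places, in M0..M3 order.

c0=(74.09, 371.17) c1=(200.70, 358.27) c2=(192.01, 278.47) c3=(74.51, 288.56)

Intrinsics K: fx=683.4, fy=474.4, cx=329.2, cy=220.2
Marker side s = 0.198 m; corners in marker frame (Z=0):
  M0 = (-0.0990, +0.0990, 0)
  M1 = (+0.0990, +0.0990, 0)
  M2 = (+0.0990, -0.0990, 0)
  M3 = (-0.0990, -0.0990, 0)
rvec = (-0.4588, -0.1106, -0.1387), |rvec| = θ = 0.49190 rad = 28.184°
Rodrigues: sinθ=0.47230, 1−cosθ=0.11856; R = I + sinθ·[k]× + (1−cosθ)·[k]×²:
    [+0.98458 +0.15804 -0.07501]
    [-0.10831 +0.88743 +0.44804]
    [+0.13737 -0.43300 +0.89086]
t = (-0.3213, 0.2451, 1.1364) m
M0: Pc = R·M0+t = (-0.40313, +0.34368, +1.07993); u = 683.4·(-0.40313)/1.07993 + 329.2 = 74.0939, v = 474.4·(+0.34368)/1.07993 + 220.2 = 371.1733
M1: Pc = R·M1+t = (-0.20818, +0.32223, +1.10713); u = 683.4·(-0.20818)/1.10713 + 329.2 = 200.6962, v = 474.4·(+0.32223)/1.10713 + 220.2 = 358.2749
M2: Pc = R·M2+t = (-0.23947, +0.14652, +1.19287); u = 683.4·(-0.23947)/1.19287 + 329.2 = 192.0050, v = 474.4·(+0.14652)/1.19287 + 220.2 = 278.4713
M3: Pc = R·M3+t = (-0.43442, +0.16797, +1.16567); u = 683.4·(-0.43442)/1.16567 + 329.2 = 74.5115, v = 474.4·(+0.16797)/1.16567 + 220.2 = 288.5588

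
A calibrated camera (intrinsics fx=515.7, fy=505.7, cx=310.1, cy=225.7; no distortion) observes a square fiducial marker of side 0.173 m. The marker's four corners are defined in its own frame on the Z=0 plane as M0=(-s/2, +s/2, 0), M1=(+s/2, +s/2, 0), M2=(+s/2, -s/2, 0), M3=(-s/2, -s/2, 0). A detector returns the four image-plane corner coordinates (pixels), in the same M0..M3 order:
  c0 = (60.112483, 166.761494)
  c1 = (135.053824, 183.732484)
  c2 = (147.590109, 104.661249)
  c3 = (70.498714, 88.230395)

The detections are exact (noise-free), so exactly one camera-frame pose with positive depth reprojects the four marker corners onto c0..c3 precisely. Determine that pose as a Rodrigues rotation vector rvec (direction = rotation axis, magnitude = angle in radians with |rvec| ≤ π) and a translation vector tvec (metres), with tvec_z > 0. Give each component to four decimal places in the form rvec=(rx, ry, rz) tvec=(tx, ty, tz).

rvec=(0.1598, 0.0982, 0.2199) tvec=(-0.4428, -0.1949, 1.1027)

Intrinsics K: fx=515.7, fy=505.7, cx=310.1, cy=225.7
Marker side s = 0.173 m; corners in marker frame (Z=0):
  M0 = (-0.0865, +0.0865, 0)
  M1 = (+0.0865, +0.0865, 0)
  M2 = (+0.0865, -0.0865, 0)
  M3 = (-0.0865, -0.0865, 0)
Detected image corners:
  c0 = (60.112483, 166.761494) px
  c1 = (135.053824, 183.732484) px
  c2 = (147.590109, 104.661249) px
  c3 = (70.498714, 88.230395) px
Planar DLT: solve 8×8 A·h = b for H (H[2,2]=1):
  H  [+431.88331 -50.44149 +103.00150]
  H  [+86.78071 +476.22402 +136.31464]
  H  [-0.07197 +0.15264 +1.00000]
B = K⁻¹H; ‖b₁‖=0.906863, ‖b₂‖=0.906863; λ = 2/(‖b₁‖+‖b₂‖) = 1.102702, sign → tz>0 ⇒ λ=+1.102702
r₁ = λ·B[:,0] = (+0.97120,+0.22465,-0.07936); r₂ = λ·B[:,1] = (-0.20907,+0.96331,+0.16832)
r₃ = r₁×r₂ = (+0.11426,-0.14688,+0.98253); SVD([r₁ r₂ r₃]) → R = UVᵀ:
  R  [+0.97120 -0.20907 +0.11426]
  R  [+0.22465 +0.96331 -0.14688]
  R  [-0.07936 +0.16832 +0.98253]
t = (-0.44283, -0.19491, +1.10270) m
tr R = 2.917042; θ = arccos((tr R − 1)/2) = 0.289030 rad = 16.560°
axis k = ((R−Rᵀ)₃₂, (R−Rᵀ)₁₃, (R−Rᵀ)₂₁) / (2 sinθ) = (+0.552930, +0.339668, +0.760851)
rvec = θ·k = (+0.159813, +0.098174, +0.219909)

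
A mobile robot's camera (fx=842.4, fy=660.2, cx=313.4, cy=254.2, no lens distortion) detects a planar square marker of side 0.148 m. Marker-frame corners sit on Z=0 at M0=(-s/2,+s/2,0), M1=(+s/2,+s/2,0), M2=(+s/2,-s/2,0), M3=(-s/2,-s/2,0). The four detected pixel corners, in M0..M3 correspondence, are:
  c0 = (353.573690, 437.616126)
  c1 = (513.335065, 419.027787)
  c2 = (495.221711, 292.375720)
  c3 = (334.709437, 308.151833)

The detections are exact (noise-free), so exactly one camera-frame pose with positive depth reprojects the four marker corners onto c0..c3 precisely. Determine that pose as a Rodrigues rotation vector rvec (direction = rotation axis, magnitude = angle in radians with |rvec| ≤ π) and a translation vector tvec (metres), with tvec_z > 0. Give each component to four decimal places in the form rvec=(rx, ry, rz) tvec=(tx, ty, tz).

rvec=(0.0043, -0.1145, -0.1144) tvec=(0.1004, 0.1262, 0.7567)

Intrinsics K: fx=842.4, fy=660.2, cx=313.4, cy=254.2
Marker side s = 0.148 m; corners in marker frame (Z=0):
  M0 = (-0.0740, +0.0740, 0)
  M1 = (+0.0740, +0.0740, 0)
  M2 = (+0.0740, -0.0740, 0)
  M3 = (-0.0740, -0.0740, 0)
Detected image corners:
  c0 = (353.573690, 437.616126) px
  c1 = (513.335065, 419.027787) px
  c2 = (495.221711, 292.375720) px
  c3 = (334.709437, 308.151833) px
Planar DLT: solve 8×8 A·h = b for H (H[2,2]=1):
  H  [+1145.76362 +130.97487 +425.11034]
  H  [-61.35128 +870.37245 +364.26521]
  H  [+0.15030 +0.01433 +1.00000]
B = K⁻¹H; ‖b₁‖=1.321465, ‖b₂‖=1.321465; λ = 2/(‖b₁‖+‖b₂‖) = 0.756736, sign → tz>0 ⇒ λ=+0.756736
r₁ = λ·B[:,0] = (+0.98693,-0.11412,+0.11374); r₂ = λ·B[:,1] = (+0.11362,+0.99346,+0.01084)
r₃ = r₁×r₂ = (-0.11424,+0.00222,+0.99345); SVD([r₁ r₂ r₃]) → R = UVᵀ:
  R  [+0.98693 +0.11362 -0.11424]
  R  [-0.11412 +0.99346 +0.00222]
  R  [+0.11374 +0.01084 +0.99345]
t = (+0.10035, +0.12616, +0.75674) m
tr R = 2.973851; θ = arccos((tr R − 1)/2) = 0.161883 rad = 9.275°
axis k = ((R−Rᵀ)₃₂, (R−Rᵀ)₁₃, (R−Rᵀ)₂₁) / (2 sinθ) = (+0.026748, -0.707223, -0.706485)
rvec = θ·k = (+0.004330, -0.114487, -0.114368)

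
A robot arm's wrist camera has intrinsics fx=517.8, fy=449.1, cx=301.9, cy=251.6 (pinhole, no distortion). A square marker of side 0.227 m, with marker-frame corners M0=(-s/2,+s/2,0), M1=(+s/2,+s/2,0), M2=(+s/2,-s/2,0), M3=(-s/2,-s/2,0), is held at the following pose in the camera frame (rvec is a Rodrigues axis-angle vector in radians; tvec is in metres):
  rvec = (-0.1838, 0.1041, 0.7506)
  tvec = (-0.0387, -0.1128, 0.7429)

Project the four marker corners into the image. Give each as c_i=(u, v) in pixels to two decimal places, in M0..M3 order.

Intrinsics K: fx=517.8, fy=449.1, cx=301.9, cy=251.6
Marker side s = 0.227 m; corners in marker frame (Z=0):
  M0 = (-0.1135, +0.1135, 0)
  M1 = (+0.1135, +0.1135, 0)
  M2 = (+0.1135, -0.1135, 0)
  M3 = (-0.1135, -0.1135, 0)
rvec = (-0.1838, 0.1041, 0.7506), |rvec| = θ = 0.77976 rad = 44.677°
Rodrigues: sinθ=0.70311, 1−cosθ=0.28891; R = I + sinθ·[k]× + (1−cosθ)·[k]×²:
    [+0.72714 -0.68591 +0.02831]
    [+0.66772 +0.71623 +0.20286]
    [-0.15942 -0.12860 +0.97880]
t = (-0.0387, -0.1128, 0.7429) m
M0: Pc = R·M0+t = (-0.19908, -0.10729, +0.74640); u = 517.8·(-0.19908)/0.74640 + 301.9 = 163.7914, v = 449.1·(-0.10729)/0.74640 + 251.6 = 187.0422
M1: Pc = R·M1+t = (-0.03402, +0.04428, +0.71021); u = 517.8·(-0.03402)/0.71021 + 301.9 = 277.0964, v = 449.1·(+0.04428)/0.71021 + 251.6 = 279.6000
M2: Pc = R·M2+t = (+0.12168, -0.11831, +0.73940); u = 517.8·(+0.12168)/0.73940 + 301.9 = 387.1124, v = 449.1·(-0.11831)/0.73940 + 251.6 = 179.7430
M3: Pc = R·M3+t = (-0.04338, -0.26988, +0.77559); u = 517.8·(-0.04338)/0.77559 + 301.9 = 272.9389, v = 449.1·(-0.26988)/0.77559 + 251.6 = 95.3285

c0=(163.79, 187.04) c1=(277.10, 279.60) c2=(387.11, 179.74) c3=(272.94, 95.33)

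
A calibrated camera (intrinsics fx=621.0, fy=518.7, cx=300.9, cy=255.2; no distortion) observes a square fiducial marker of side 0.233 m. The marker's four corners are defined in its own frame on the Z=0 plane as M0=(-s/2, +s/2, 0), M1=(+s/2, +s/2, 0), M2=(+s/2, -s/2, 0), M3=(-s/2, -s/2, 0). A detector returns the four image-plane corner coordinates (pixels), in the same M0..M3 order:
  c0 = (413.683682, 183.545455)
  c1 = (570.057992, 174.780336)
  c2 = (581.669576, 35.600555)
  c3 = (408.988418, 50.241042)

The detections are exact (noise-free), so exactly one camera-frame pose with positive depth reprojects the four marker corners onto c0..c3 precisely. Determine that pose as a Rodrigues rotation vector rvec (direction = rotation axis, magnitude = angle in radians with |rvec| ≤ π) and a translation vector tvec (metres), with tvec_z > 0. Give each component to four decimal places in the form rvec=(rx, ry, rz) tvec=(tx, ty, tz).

rvec=(0.4007, 0.1240, -0.0761) tvec=(0.2800, -0.2467, 0.9094)

Intrinsics K: fx=621.0, fy=518.7, cx=300.9, cy=255.2
Marker side s = 0.233 m; corners in marker frame (Z=0):
  M0 = (-0.1165, +0.1165, 0)
  M1 = (+0.1165, +0.1165, 0)
  M2 = (+0.1165, -0.1165, 0)
  M3 = (-0.1165, -0.1165, 0)
Detected image corners:
  c0 = (413.683682, 183.545455) px
  c1 = (570.057992, 174.780336) px
  c2 = (581.669576, 35.600555) px
  c3 = (408.988418, 50.241042) px
Planar DLT: solve 8×8 A·h = b for H (H[2,2]=1):
  H  [+630.95190 +194.18739 +492.08867]
  H  [-66.13093 +631.39888 +114.49431]
  H  [-0.14881 +0.42225 +1.00000]
B = K⁻¹H; ‖b₁‖=1.099601, ‖b₂‖=1.099601; λ = 2/(‖b₁‖+‖b₂‖) = 0.909421, sign → tz>0 ⇒ λ=+0.909421
r₁ = λ·B[:,0] = (+0.98957,-0.04936,-0.13533); r₂ = λ·B[:,1] = (+0.09831,+0.91808,+0.38400)
r₃ = r₁×r₂ = (+0.10529,-0.39330,+0.91336); SVD([r₁ r₂ r₃]) → R = UVᵀ:
  R  [+0.98957 +0.09831 +0.10529]
  R  [-0.04936 +0.91808 -0.39330]
  R  [-0.13533 +0.38400 +0.91336]
t = (+0.27999, -0.24669, +0.90942) m
tr R = 2.821013; θ = arccos((tr R − 1)/2) = 0.426289 rad = 24.425°
axis k = ((R−Rᵀ)₃₂, (R−Rᵀ)₁₃, (R−Rᵀ)₂₁) / (2 sinθ) = (+0.939921, +0.290967, -0.178566)
rvec = θ·k = (+0.400678, +0.124036, -0.076121)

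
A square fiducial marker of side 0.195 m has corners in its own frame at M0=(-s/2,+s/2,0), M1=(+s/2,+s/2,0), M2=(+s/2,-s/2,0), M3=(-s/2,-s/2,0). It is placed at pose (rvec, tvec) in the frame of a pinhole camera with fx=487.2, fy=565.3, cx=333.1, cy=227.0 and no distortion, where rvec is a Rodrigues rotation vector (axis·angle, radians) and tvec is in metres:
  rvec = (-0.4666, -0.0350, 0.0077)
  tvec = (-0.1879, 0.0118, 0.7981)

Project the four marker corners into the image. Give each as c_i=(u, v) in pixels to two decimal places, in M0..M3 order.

c0=(148.06, 300.28) c1=(274.94, 301.93) c2=(280.91, 177.65) c3=(167.34, 175.26)

Intrinsics K: fx=487.2, fy=565.3, cx=333.1, cy=227.0
Marker side s = 0.195 m; corners in marker frame (Z=0):
  M0 = (-0.0975, +0.0975, 0)
  M1 = (+0.0975, +0.0975, 0)
  M2 = (+0.0975, -0.0975, 0)
  M3 = (-0.0975, -0.0975, 0)
rvec = (-0.4666, -0.0350, 0.0077), |rvec| = θ = 0.46797 rad = 26.813°
Rodrigues: sinθ=0.45108, 1−cosθ=0.10752; R = I + sinθ·[k]× + (1−cosθ)·[k]×²:
    [+0.99937 +0.00060 -0.03550]
    [+0.01544 +0.89309 +0.44962]
    [+0.03197 -0.44989 +0.89251]
t = (-0.1879, 0.0118, 0.7981) m
M0: Pc = R·M0+t = (-0.28528, +0.09737, +0.75112); u = 487.2·(-0.28528)/0.75112 + 333.1 = 148.0578, v = 565.3·(+0.09737)/0.75112 + 227.0 = 300.2821
M1: Pc = R·M1+t = (-0.09040, +0.10038, +0.75735); u = 487.2·(-0.09040)/0.75735 + 333.1 = 274.9441, v = 565.3·(+0.10038)/0.75735 + 227.0 = 301.9260
M2: Pc = R·M2+t = (-0.09052, -0.07377, +0.84508); u = 487.2·(-0.09052)/0.84508 + 333.1 = 280.9143, v = 565.3·(-0.07377)/0.84508 + 227.0 = 177.6527
M3: Pc = R·M3+t = (-0.28540, -0.07678, +0.83885); u = 487.2·(-0.28540)/0.83885 + 333.1 = 167.3424, v = 565.3·(-0.07678)/0.83885 + 227.0 = 175.2571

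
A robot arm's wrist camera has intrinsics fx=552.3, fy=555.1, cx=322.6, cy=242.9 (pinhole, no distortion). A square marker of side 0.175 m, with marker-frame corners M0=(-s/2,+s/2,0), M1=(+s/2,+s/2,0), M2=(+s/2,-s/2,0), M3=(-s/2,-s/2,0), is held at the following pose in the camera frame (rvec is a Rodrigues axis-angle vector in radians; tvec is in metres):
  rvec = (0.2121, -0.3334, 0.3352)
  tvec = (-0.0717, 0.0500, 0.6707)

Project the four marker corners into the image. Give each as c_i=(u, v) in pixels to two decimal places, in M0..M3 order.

Intrinsics K: fx=552.3, fy=555.1, cx=322.6, cy=242.9
Marker side s = 0.175 m; corners in marker frame (Z=0):
  M0 = (-0.0875, +0.0875, 0)
  M1 = (+0.0875, +0.0875, 0)
  M2 = (+0.0875, -0.0875, 0)
  M3 = (-0.0875, -0.0875, 0)
rvec = (0.2121, -0.3334, 0.3352), |rvec| = θ = 0.51817 rad = 29.689°
Rodrigues: sinθ=0.49529, 1−cosθ=0.13127; R = I + sinθ·[k]× + (1−cosθ)·[k]×²:
    [+0.89072 -0.35497 -0.28392]
    [+0.28583 +0.92307 -0.25737]
    [+0.35344 +0.14810 +0.92366]
t = (-0.0717, 0.0500, 0.6707) m
M0: Pc = R·M0+t = (-0.18070, +0.10576, +0.65273); u = 552.3·(-0.18070)/0.65273 + 322.6 = 169.7049, v = 555.1·(+0.10576)/0.65273 + 242.9 = 332.8400
M1: Pc = R·M1+t = (-0.02482, +0.15578, +0.71458); u = 552.3·(-0.02482)/0.71458 + 322.6 = 303.4151, v = 555.1·(+0.15578)/0.71458 + 242.9 = 363.9112
M2: Pc = R·M2+t = (+0.03730, -0.00576, +0.68867); u = 552.3·(+0.03730)/0.68867 + 322.6 = 352.5126, v = 555.1·(-0.00576)/0.68867 + 242.9 = 238.2580
M3: Pc = R·M3+t = (-0.11858, -0.05578, +0.62682); u = 552.3·(-0.11858)/0.62682 + 322.6 = 218.1185, v = 555.1·(-0.05578)/0.62682 + 242.9 = 193.5031

c0=(169.70, 332.84) c1=(303.42, 363.91) c2=(352.51, 238.26) c3=(218.12, 193.50)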